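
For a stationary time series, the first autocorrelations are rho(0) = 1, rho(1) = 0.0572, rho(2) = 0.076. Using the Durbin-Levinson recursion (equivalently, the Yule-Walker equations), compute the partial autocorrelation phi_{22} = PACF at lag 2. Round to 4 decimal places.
\phi_{22} = 0.0730

The PACF at lag k is phi_{kk}, the last component of the solution
to the Yule-Walker system G_k phi = r_k where
  (G_k)_{ij} = rho(|i - j|), (r_k)_i = rho(i), i,j = 1..k.
Equivalently, Durbin-Levinson gives phi_{kk} iteratively:
  phi_{11} = rho(1)
  phi_{kk} = [rho(k) - sum_{j=1..k-1} phi_{k-1,j} rho(k-j)]
            / [1 - sum_{j=1..k-1} phi_{k-1,j} rho(j)],
  phi_{k,j} = phi_{k-1,j} - phi_{kk} phi_{k-1,k-j},  j = 1..k-1.
Step k = 1:
  phi_11 = rho(1) = 0.0572.
Step k = 2:
  phi_22 = [rho(2) - phi_11 rho(1)] / [1 - phi_11 rho(1)] = [0.076 - (0.0572)(0.0572)] / [1 - (0.0572)(0.0572)]
         = 0.07272816 / 0.99672816 = 0.073.
Therefore phi_{22} = 0.0730.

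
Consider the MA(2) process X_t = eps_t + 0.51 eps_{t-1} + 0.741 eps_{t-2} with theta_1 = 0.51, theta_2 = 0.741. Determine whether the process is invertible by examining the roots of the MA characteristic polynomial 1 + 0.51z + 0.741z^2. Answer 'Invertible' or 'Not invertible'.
\text{Invertible}

The MA(q) characteristic polynomial is P(z) = 1 + 0.51z + 0.741z^2.
Invertibility requires all roots to lie outside the unit circle, i.e. |z| > 1 for every root.
Set 1 + (0.51) z + (0.741) z^2 = 0, i.e. a z^2 + b z + c = 0 with a = 0.741, b = 0.51, c = 1.
Discriminant D = b^2 - 4ac = (0.51)^2 - 4*(0.741)*1 = 0.2601 - (2.964) = -2.7039.
D < 0, so the roots are the complex-conjugate pair z = (-b +/- i sqrt(-D)) / (2a) = -0.3441 +/- 1.1096i.
For a conjugate pair |z|^2 = z * conj(z) = (product of roots) = c/a = 1/(0.741) = 1.349528, so |z| = sqrt(1.349528) = 1.1617 for both roots.
Moduli of all roots: 1.1617, 1.1617.
All moduli strictly greater than 1? Yes.
Verdict: Invertible.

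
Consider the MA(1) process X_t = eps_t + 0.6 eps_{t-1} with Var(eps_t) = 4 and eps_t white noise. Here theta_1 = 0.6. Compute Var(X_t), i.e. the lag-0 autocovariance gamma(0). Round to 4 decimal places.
\gamma(0) = 5.4400

For an MA(q) process X_t = eps_t + sum_i theta_i eps_{t-i} with
Var(eps_t) = sigma^2, the variance is
  gamma(0) = sigma^2 * (1 + sum_i theta_i^2).
  sum_i theta_i^2 = (0.6)^2 = 0.36.
  gamma(0) = 4 * (1 + 0.36) = 4 * 1.36 = 5.44, which rounds to 5.4400.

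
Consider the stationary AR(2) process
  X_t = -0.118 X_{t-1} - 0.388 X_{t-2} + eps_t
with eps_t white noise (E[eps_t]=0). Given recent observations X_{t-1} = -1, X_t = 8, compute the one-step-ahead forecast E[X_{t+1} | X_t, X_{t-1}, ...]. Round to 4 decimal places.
E[X_{t+1} \mid \mathcal F_t] = -0.5560

For an AR(p) model X_t = c + sum_i phi_i X_{t-i} + eps_t, the
one-step-ahead conditional mean is
  E[X_{t+1} | X_t, ...] = c + sum_i phi_i X_{t+1-i}.
Substitute known values:
  E[X_{t+1} | ...] = (-0.118) * (8) + (-0.388) * (-1)
                   = -0.5560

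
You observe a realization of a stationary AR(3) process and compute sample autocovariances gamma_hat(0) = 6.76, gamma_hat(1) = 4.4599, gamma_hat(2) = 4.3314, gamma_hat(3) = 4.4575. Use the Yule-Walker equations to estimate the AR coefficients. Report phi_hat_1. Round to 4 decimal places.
\hat\phi_{1} = 0.3080

The Yule-Walker equations for an AR(p) process read, in matrix form,
  Gamma_p phi = r_p,   with   (Gamma_p)_{ij} = gamma(|i - j|),
                       (r_p)_i = gamma(i),   i,j = 1..p.
Substitute the sample gammas (Toeplitz matrix and right-hand side of size 3):
  Gamma_p = [[6.76, 4.4599, 4.3314], [4.4599, 6.76, 4.4599], [4.3314, 4.4599, 6.76]]
  r_p     = [4.4599, 4.3314, 4.4575]
Written out (R1..R3):
  (R1) 6.76 phi_1 + 4.4599 phi_2 + 4.3314 phi_3 = 4.4599
  (R2) 4.4599 phi_1 + 6.76 phi_2 + 4.4599 phi_3 = 4.3314
  (R3) 4.3314 phi_1 + 4.4599 phi_2 + 6.76 phi_3 = 4.4575
Gaussian elimination:
  R2 <- R2 - (4.4599/6.76) R1 = R2 - (0.659749) R1:  3.817588 phi_2 + 1.602265 phi_3 = 1.388988
  R3 <- R3 - (4.3314/6.76) R1 = R3 - (0.64074) R1:  1.602265 phi_2 + 3.9847 phi_3 = 1.599865
  R3 <- R3 - (1.602265/3.817588) R2 = R3 - (0.419706) R2:  3.31222 phi_3 = 1.016899
Back-substitution:
  phi_hat_3 = 1.016899 / 3.31222 = 0.307014
  phi_hat_2 = (1.388988 - (1.602265)(0.307014)) / 3.817588 = 0.234983
  phi_hat_1 = (4.4599 - (4.4599)(0.234983) - (4.3314)(0.307014)) / 6.76 = 0.308002
So phi_hat = [0.3080, 0.2350, 0.3070].
Therefore phi_hat_1 = 0.3080.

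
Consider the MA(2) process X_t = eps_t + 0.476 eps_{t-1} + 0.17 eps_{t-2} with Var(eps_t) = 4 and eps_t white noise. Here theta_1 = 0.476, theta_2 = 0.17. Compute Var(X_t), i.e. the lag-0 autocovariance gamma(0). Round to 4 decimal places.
\gamma(0) = 5.0219

For an MA(q) process X_t = eps_t + sum_i theta_i eps_{t-i} with
Var(eps_t) = sigma^2, the variance is
  gamma(0) = sigma^2 * (1 + sum_i theta_i^2).
  sum_i theta_i^2 = (0.476)^2 + (0.17)^2 = 0.226576 + 0.0289 = 0.255476.
  gamma(0) = 4 * (1 + 0.255476) = 4 * 1.255476 = 5.021904, which rounds to 5.0219.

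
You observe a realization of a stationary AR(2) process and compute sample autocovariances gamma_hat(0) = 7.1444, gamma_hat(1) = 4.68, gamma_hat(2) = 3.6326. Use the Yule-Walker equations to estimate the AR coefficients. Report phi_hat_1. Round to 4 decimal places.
\hat\phi_{1} = 0.5640

The Yule-Walker equations for an AR(p) process read, in matrix form,
  Gamma_p phi = r_p,   with   (Gamma_p)_{ij} = gamma(|i - j|),
                       (r_p)_i = gamma(i),   i,j = 1..p.
Substitute the sample gammas (Toeplitz matrix and right-hand side of size 2):
  Gamma_p = [[7.1444, 4.68], [4.68, 7.1444]]
  r_p     = [4.68, 3.6326]
Written out:
  7.1444 phi_1 + 4.68 phi_2 = 4.68
  4.68 phi_1 + 7.1444 phi_2 = 3.6326
Solve by Cramer's rule:
  det = gamma(0)^2 - gamma(1)^2 = (7.1444)^2 - (4.68)^2 = 51.04245136 - 21.9024 = 29.14005136
  phi_hat_1 = [gamma(1) gamma(0) - gamma(1) gamma(2)] / det = [(4.68)(7.1444) - (4.68)(3.6326)] / 29.14005136 = 16.435224 / 29.14005136 = 0.564
  phi_hat_2 = [gamma(0) gamma(2) - gamma(1)^2] / det = [(7.1444)(3.6326) - (4.68)^2] / 29.14005136 = 4.05034744 / 29.14005136 = 0.139
So phi_hat = [0.5640, 0.1390].
Therefore phi_hat_1 = 0.5640.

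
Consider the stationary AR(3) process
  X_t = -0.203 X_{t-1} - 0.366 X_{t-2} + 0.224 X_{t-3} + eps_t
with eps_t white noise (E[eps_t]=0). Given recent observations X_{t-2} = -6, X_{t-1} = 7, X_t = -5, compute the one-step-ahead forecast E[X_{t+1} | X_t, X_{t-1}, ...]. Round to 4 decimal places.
E[X_{t+1} \mid \mathcal F_t] = -2.8910

For an AR(p) model X_t = c + sum_i phi_i X_{t-i} + eps_t, the
one-step-ahead conditional mean is
  E[X_{t+1} | X_t, ...] = c + sum_i phi_i X_{t+1-i}.
Substitute known values:
  E[X_{t+1} | ...] = (-0.203) * (-5) + (-0.366) * (7) + (0.224) * (-6)
                   = -2.8910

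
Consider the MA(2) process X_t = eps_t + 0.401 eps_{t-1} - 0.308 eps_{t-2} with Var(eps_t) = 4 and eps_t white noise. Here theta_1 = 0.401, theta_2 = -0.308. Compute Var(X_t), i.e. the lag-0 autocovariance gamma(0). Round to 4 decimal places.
\gamma(0) = 5.0227

For an MA(q) process X_t = eps_t + sum_i theta_i eps_{t-i} with
Var(eps_t) = sigma^2, the variance is
  gamma(0) = sigma^2 * (1 + sum_i theta_i^2).
  sum_i theta_i^2 = (0.401)^2 + (-0.308)^2 = 0.160801 + 0.094864 = 0.255665.
  gamma(0) = 4 * (1 + 0.255665) = 4 * 1.255665 = 5.02266, which rounds to 5.0227.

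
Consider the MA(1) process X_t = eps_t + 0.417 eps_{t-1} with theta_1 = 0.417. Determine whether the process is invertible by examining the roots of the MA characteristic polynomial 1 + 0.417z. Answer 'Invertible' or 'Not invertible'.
\text{Invertible}

The MA(q) characteristic polynomial is P(z) = 1 + 0.417z.
Invertibility requires all roots to lie outside the unit circle, i.e. |z| > 1 for every root.
This is linear in z: 1 + (0.417) z = 0  =>  z = -1/(0.417) = -2.398082,  |z| = 2.398082.
Moduli of all roots: 2.3981.
All moduli strictly greater than 1? Yes.
Verdict: Invertible.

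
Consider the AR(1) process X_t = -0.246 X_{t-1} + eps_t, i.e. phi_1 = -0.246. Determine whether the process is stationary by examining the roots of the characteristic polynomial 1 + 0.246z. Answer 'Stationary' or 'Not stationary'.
\text{Stationary}

The AR(p) characteristic polynomial is P(z) = 1 + 0.246z.
Stationarity requires all roots to lie outside the unit circle, i.e. |z| > 1 for every root.
This is linear in z: 1 + (0.246) z = 0  =>  z = -1/(0.246) = -4.065041,  |z| = 4.065041.
Moduli of all roots: 4.0650.
All moduli strictly greater than 1? Yes.
Verdict: Stationary.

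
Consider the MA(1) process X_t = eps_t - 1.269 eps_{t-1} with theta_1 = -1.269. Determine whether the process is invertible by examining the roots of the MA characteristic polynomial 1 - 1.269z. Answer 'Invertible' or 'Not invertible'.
\text{Not invertible}

The MA(q) characteristic polynomial is P(z) = 1 - 1.269z.
Invertibility requires all roots to lie outside the unit circle, i.e. |z| > 1 for every root.
This is linear in z: 1 + (-1.269) z = 0  =>  z = -1/(-1.269) = 0.788022,  |z| = 0.788022.
Moduli of all roots: 0.7880.
All moduli strictly greater than 1? No.
Verdict: Not invertible.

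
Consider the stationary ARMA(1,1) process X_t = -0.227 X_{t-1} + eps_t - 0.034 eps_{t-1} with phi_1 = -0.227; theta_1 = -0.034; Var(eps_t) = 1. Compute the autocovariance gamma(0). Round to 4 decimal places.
\gamma(0) = 1.0718

Multiply the model equation by X_{t-k} and take expectations. With theta_0 = psi_0 = 1 and psi_j the MA(infinity) weights, this gives
  gamma(k) - sum_i phi_i gamma(k-i) = c_k,
  c_k = sigma^2 * sum_{j=k..q} theta_j psi_{j-k}   (c_k = 0 for k > q),
using gamma(-m) = gamma(m).
psi-weights needed (psi_j = theta_j + sum_i phi_i psi_{j-i}):
  psi_1 = theta_1 + phi_1 = -0.034 + (-0.227) = -0.261
Right-hand sides:
  c_0 = sigma^2 (1 + theta_1 psi_1) = 1 * (1 + (-0.034)(-0.261)) = 1 * 1.008874 = 1.008874
  c_1 = sigma^2 theta_1 = 1 * (-0.034) = -0.034
  c_2 = 0
Equations for k = 0 and k = 1 (AR order 1):
  gamma(0) = phi_1 gamma(1) + c_0
  gamma(1) = phi_1 gamma(0) + c_1
Substituting the second into the first: gamma(0) (1 - phi_1^2) = c_0 + phi_1 c_1, so
  gamma(0) = (c_0 + phi_1 c_1) / (1 - phi_1^2) = (1.008874 + (-0.227)(-0.034)) / (1 - (-0.227)^2) = 1.016592 / 0.948471 = 1.071822.
Therefore gamma(0) = 1.0718 (to 4 decimal places).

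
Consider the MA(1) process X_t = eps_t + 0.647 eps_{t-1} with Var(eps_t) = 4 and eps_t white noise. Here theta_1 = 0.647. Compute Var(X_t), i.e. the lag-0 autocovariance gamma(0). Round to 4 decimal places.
\gamma(0) = 5.6744

For an MA(q) process X_t = eps_t + sum_i theta_i eps_{t-i} with
Var(eps_t) = sigma^2, the variance is
  gamma(0) = sigma^2 * (1 + sum_i theta_i^2).
  sum_i theta_i^2 = (0.647)^2 = 0.418609.
  gamma(0) = 4 * (1 + 0.418609) = 4 * 1.418609 = 5.674436, which rounds to 5.6744.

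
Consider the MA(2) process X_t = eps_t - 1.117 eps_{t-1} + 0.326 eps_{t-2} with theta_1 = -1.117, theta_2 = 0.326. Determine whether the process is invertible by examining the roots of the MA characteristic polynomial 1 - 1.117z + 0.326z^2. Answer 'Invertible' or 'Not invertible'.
\text{Invertible}

The MA(q) characteristic polynomial is P(z) = 1 - 1.117z + 0.326z^2.
Invertibility requires all roots to lie outside the unit circle, i.e. |z| > 1 for every root.
Set 1 + (-1.117) z + (0.326) z^2 = 0, i.e. a z^2 + b z + c = 0 with a = 0.326, b = -1.117, c = 1.
Discriminant D = b^2 - 4ac = (-1.117)^2 - 4*(0.326)*1 = 1.247689 - (1.304) = -0.056311.
D < 0, so the roots are the complex-conjugate pair z = (-b +/- i sqrt(-D)) / (2a) = 1.7132 +/- 0.364i.
For a conjugate pair |z|^2 = z * conj(z) = (product of roots) = c/a = 1/(0.326) = 3.067485, so |z| = sqrt(3.067485) = 1.7514 for both roots.
Moduli of all roots: 1.7514, 1.7514.
All moduli strictly greater than 1? Yes.
Verdict: Invertible.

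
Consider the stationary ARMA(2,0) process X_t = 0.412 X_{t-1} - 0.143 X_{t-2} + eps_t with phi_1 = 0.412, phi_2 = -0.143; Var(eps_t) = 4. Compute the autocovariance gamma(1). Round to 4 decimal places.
\gamma(1) = 1.6917

Multiply the model equation by X_{t-k} and take expectations. With theta_0 = psi_0 = 1 and psi_j the MA(infinity) weights, this gives
  gamma(k) - sum_i phi_i gamma(k-i) = c_k,
  c_k = sigma^2 * sum_{j=k..q} theta_j psi_{j-k}   (c_k = 0 for k > q),
using gamma(-m) = gamma(m).
Pure AR (q = 0): c_0 = sigma^2 = 4, c_k = 0 for k >= 1.
Equations for k = 0, 1, 2 (AR order 2, c_2 = 0):
  (E0) gamma(0) = phi_1 gamma(1) + phi_2 gamma(2) + c_0
  (E1) gamma(1) = phi_1 gamma(0) + phi_2 gamma(1) + c_1
  (E2) gamma(2) = phi_1 gamma(1) + phi_2 gamma(0)
From (E1): gamma(1) = A gamma(0) + B with
  A = phi_1 / (1 - phi_2) = 0.412 / 1.143 = 0.360455,   B = c_1 / (1 - phi_2) = 0 / 1.143 = 0.
Insert (E2) into (E0): gamma(0) (1 - phi_2^2) = phi_1 (1 + phi_2) gamma(1) + c_0.
  phi_1 (1 + phi_2) = (0.412)(0.857) = 0.353084,   1 - phi_2^2 = 0.979551.
Replace gamma(1) by A gamma(0) + B and collect gamma(0):
  gamma(0) [0.979551 - (0.353084)(0.360455)] = c_0 = 4
  gamma(0) * 0.85228 = 4
  gamma(0) = 4 / 0.85228 = 4.693293.
  gamma(1) = A gamma(0) = (0.360455)(4.693293) = 1.691721.
Therefore gamma(1) = 1.6917 (to 4 decimal places).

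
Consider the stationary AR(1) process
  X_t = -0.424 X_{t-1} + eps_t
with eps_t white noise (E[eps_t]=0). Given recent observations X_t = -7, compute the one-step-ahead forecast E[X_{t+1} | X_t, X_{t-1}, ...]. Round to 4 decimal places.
E[X_{t+1} \mid \mathcal F_t] = 2.9680

For an AR(p) model X_t = c + sum_i phi_i X_{t-i} + eps_t, the
one-step-ahead conditional mean is
  E[X_{t+1} | X_t, ...] = c + sum_i phi_i X_{t+1-i}.
Substitute known values:
  E[X_{t+1} | ...] = (-0.424) * (-7)
                   = 2.9680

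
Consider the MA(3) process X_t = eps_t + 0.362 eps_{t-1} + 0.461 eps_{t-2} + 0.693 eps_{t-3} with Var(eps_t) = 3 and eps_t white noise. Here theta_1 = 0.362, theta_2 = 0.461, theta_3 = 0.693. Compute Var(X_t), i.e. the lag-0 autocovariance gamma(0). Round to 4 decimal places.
\gamma(0) = 5.4714

For an MA(q) process X_t = eps_t + sum_i theta_i eps_{t-i} with
Var(eps_t) = sigma^2, the variance is
  gamma(0) = sigma^2 * (1 + sum_i theta_i^2).
  sum_i theta_i^2 = (0.362)^2 + (0.461)^2 + (0.693)^2 = 0.131044 + 0.212521 + 0.480249 = 0.823814.
  gamma(0) = 3 * (1 + 0.823814) = 3 * 1.823814 = 5.471442, which rounds to 5.4714.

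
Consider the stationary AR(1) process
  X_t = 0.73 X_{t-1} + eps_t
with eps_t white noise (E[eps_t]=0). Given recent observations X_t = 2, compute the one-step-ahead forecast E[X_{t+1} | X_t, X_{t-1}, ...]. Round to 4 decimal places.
E[X_{t+1} \mid \mathcal F_t] = 1.4600

For an AR(p) model X_t = c + sum_i phi_i X_{t-i} + eps_t, the
one-step-ahead conditional mean is
  E[X_{t+1} | X_t, ...] = c + sum_i phi_i X_{t+1-i}.
Substitute known values:
  E[X_{t+1} | ...] = (0.73) * (2)
                   = 1.4600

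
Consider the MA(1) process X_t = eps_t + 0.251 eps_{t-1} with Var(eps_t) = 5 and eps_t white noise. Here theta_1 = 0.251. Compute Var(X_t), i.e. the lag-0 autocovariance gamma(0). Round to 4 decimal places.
\gamma(0) = 5.3150

For an MA(q) process X_t = eps_t + sum_i theta_i eps_{t-i} with
Var(eps_t) = sigma^2, the variance is
  gamma(0) = sigma^2 * (1 + sum_i theta_i^2).
  sum_i theta_i^2 = (0.251)^2 = 0.063001.
  gamma(0) = 5 * (1 + 0.063001) = 5 * 1.063001 = 5.315005, which rounds to 5.3150.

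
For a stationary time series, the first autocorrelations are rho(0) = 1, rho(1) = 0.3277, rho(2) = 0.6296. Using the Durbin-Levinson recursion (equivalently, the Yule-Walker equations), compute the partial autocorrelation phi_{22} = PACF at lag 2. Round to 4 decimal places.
\phi_{22} = 0.5850

The PACF at lag k is phi_{kk}, the last component of the solution
to the Yule-Walker system G_k phi = r_k where
  (G_k)_{ij} = rho(|i - j|), (r_k)_i = rho(i), i,j = 1..k.
Equivalently, Durbin-Levinson gives phi_{kk} iteratively:
  phi_{11} = rho(1)
  phi_{kk} = [rho(k) - sum_{j=1..k-1} phi_{k-1,j} rho(k-j)]
            / [1 - sum_{j=1..k-1} phi_{k-1,j} rho(j)],
  phi_{k,j} = phi_{k-1,j} - phi_{kk} phi_{k-1,k-j},  j = 1..k-1.
Step k = 1:
  phi_11 = rho(1) = 0.3277.
Step k = 2:
  phi_22 = [rho(2) - phi_11 rho(1)] / [1 - phi_11 rho(1)] = [0.6296 - (0.3277)(0.3277)] / [1 - (0.3277)(0.3277)]
         = 0.52221271 / 0.89261271 = 0.585.
Therefore phi_{22} = 0.5850.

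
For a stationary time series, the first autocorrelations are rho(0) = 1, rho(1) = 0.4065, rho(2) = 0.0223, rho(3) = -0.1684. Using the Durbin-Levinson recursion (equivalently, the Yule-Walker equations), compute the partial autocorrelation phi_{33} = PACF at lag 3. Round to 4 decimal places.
\phi_{33} = -0.1350

The PACF at lag k is phi_{kk}, the last component of the solution
to the Yule-Walker system G_k phi = r_k where
  (G_k)_{ij} = rho(|i - j|), (r_k)_i = rho(i), i,j = 1..k.
Equivalently, Durbin-Levinson gives phi_{kk} iteratively:
  phi_{11} = rho(1)
  phi_{kk} = [rho(k) - sum_{j=1..k-1} phi_{k-1,j} rho(k-j)]
            / [1 - sum_{j=1..k-1} phi_{k-1,j} rho(j)],
  phi_{k,j} = phi_{k-1,j} - phi_{kk} phi_{k-1,k-j},  j = 1..k-1.
Step k = 1:
  phi_11 = rho(1) = 0.4065.
Step k = 2:
  phi_22 = [rho(2) - phi_11 rho(1)] / [1 - phi_11 rho(1)] = [0.0223 - (0.4065)(0.4065)] / [1 - (0.4065)(0.4065)]
         = -0.14294225 / 0.83475775 = -0.171238.
  Update: phi_21 = phi_11 - phi_22 phi_11 = 0.4065 - (-0.171238)(0.4065) = 0.476108.
Step k = 3:
  phi_33 = [rho(3) - phi_21 rho(2) - phi_22 rho(1)] / [1 - phi_21 rho(1) - phi_22 rho(2)]
    numerator   = -0.1684 - (0.476108)(0.0223) - (-0.171238)(0.4065) = -0.10940897
    denominator = 1 - (0.476108)(0.4065) - (-0.171238)(0.0223) = 0.8102806
  phi_33 = -0.10940897 / 0.8102806 = -0.135.
Therefore phi_{33} = -0.1350.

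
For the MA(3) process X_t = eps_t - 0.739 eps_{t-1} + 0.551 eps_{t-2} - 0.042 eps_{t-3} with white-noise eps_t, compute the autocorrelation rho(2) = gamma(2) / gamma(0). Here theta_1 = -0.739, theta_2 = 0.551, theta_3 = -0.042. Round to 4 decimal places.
\rho(2) = 0.3144

For an MA(q) process with theta_0 = 1, the autocovariance is
  gamma(k) = sigma^2 * sum_{i=0..q-k} theta_i * theta_{i+k},
and rho(k) = gamma(k) / gamma(0). Sigma^2 cancels.
  numerator   = (1)*(0.551) + (-0.739)*(-0.042) = 0.582038.
  denominator = (1)^2 + (-0.739)^2 + (0.551)^2 + (-0.042)^2 = 1.851486.
  rho(2) = 0.582038 / 1.851486 = 0.3144.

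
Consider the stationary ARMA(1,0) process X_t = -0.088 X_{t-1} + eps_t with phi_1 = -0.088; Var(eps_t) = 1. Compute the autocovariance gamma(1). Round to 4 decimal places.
\gamma(1) = -0.0887

Multiply the model equation by X_{t-k} and take expectations. With theta_0 = psi_0 = 1 and psi_j the MA(infinity) weights, this gives
  gamma(k) - sum_i phi_i gamma(k-i) = c_k,
  c_k = sigma^2 * sum_{j=k..q} theta_j psi_{j-k}   (c_k = 0 for k > q),
using gamma(-m) = gamma(m).
Pure AR (q = 0): c_0 = sigma^2 = 1, c_k = 0 for k >= 1.
Equations for k = 0 and k = 1 (AR order 1):
  gamma(0) = phi_1 gamma(1) + c_0
  gamma(1) = phi_1 gamma(0) + c_1
Substituting the second into the first: gamma(0) (1 - phi_1^2) = c_0 + phi_1 c_1, so
  gamma(0) = c_0 / (1 - phi_1^2) = 1 / (1 - (-0.088)^2) = 1 / 0.992256 = 1.007804.
  gamma(1) = phi_1 gamma(0) = (-0.088)(1.007804) = -0.088687.
Therefore gamma(1) = -0.0887 (to 4 decimal places).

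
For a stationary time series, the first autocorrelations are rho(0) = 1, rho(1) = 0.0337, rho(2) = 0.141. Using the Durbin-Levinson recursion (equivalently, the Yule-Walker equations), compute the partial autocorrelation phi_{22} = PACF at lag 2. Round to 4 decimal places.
\phi_{22} = 0.1400

The PACF at lag k is phi_{kk}, the last component of the solution
to the Yule-Walker system G_k phi = r_k where
  (G_k)_{ij} = rho(|i - j|), (r_k)_i = rho(i), i,j = 1..k.
Equivalently, Durbin-Levinson gives phi_{kk} iteratively:
  phi_{11} = rho(1)
  phi_{kk} = [rho(k) - sum_{j=1..k-1} phi_{k-1,j} rho(k-j)]
            / [1 - sum_{j=1..k-1} phi_{k-1,j} rho(j)],
  phi_{k,j} = phi_{k-1,j} - phi_{kk} phi_{k-1,k-j},  j = 1..k-1.
Step k = 1:
  phi_11 = rho(1) = 0.0337.
Step k = 2:
  phi_22 = [rho(2) - phi_11 rho(1)] / [1 - phi_11 rho(1)] = [0.141 - (0.0337)(0.0337)] / [1 - (0.0337)(0.0337)]
         = 0.13986431 / 0.99886431 = 0.14.
Therefore phi_{22} = 0.1400.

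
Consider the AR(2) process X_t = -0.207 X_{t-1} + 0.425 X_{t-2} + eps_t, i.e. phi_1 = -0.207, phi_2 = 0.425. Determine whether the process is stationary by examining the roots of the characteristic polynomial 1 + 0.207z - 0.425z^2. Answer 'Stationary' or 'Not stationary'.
\text{Stationary}

The AR(p) characteristic polynomial is P(z) = 1 + 0.207z - 0.425z^2.
Stationarity requires all roots to lie outside the unit circle, i.e. |z| > 1 for every root.
Set 1 + (0.207) z + (-0.425) z^2 = 0, i.e. a z^2 + b z + c = 0 with a = -0.425, b = 0.207, c = 1.
Discriminant D = b^2 - 4ac = (0.207)^2 - 4*(-0.425)*1 = 0.042849 - (-1.7) = 1.742849.
D >= 0, so the roots are real: z = (-b +/- sqrt(D)) / (2a) = (-0.207 +/- 1.32017) / (-0.85).
  z_1 = (-0.207 + 1.32017) / (-0.85) = -1.3096,   |z_1| = 1.3096.
  z_2 = (-0.207 - 1.32017) / (-0.85) = 1.7967,   |z_2| = 1.7967.
Moduli of all roots: 1.3096, 1.7967.
All moduli strictly greater than 1? Yes.
Verdict: Stationary.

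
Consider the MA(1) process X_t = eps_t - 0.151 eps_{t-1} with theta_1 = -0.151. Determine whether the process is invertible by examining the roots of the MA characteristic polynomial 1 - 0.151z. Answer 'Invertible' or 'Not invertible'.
\text{Invertible}

The MA(q) characteristic polynomial is P(z) = 1 - 0.151z.
Invertibility requires all roots to lie outside the unit circle, i.e. |z| > 1 for every root.
This is linear in z: 1 + (-0.151) z = 0  =>  z = -1/(-0.151) = 6.622517,  |z| = 6.622517.
Moduli of all roots: 6.6225.
All moduli strictly greater than 1? Yes.
Verdict: Invertible.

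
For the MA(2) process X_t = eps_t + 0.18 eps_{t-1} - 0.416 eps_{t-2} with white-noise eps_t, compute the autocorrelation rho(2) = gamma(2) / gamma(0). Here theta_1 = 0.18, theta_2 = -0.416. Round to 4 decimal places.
\rho(2) = -0.3451

For an MA(q) process with theta_0 = 1, the autocovariance is
  gamma(k) = sigma^2 * sum_{i=0..q-k} theta_i * theta_{i+k},
and rho(k) = gamma(k) / gamma(0). Sigma^2 cancels.
  numerator   = (1)*(-0.416) = -0.416.
  denominator = (1)^2 + (0.18)^2 + (-0.416)^2 = 1.205456.
  rho(2) = -0.416 / 1.205456 = -0.3451.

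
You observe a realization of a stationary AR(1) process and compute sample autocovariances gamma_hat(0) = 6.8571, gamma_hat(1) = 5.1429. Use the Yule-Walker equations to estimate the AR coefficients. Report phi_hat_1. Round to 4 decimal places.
\hat\phi_{1} = 0.7500

The Yule-Walker equations for an AR(p) process read, in matrix form,
  Gamma_p phi = r_p,   with   (Gamma_p)_{ij} = gamma(|i - j|),
                       (r_p)_i = gamma(i),   i,j = 1..p.
Substitute the sample gammas (Toeplitz matrix and right-hand side of size 1):
  Gamma_p = [[6.8571]]
  r_p     = [5.1429]
With p = 1 this is the single equation gamma(0) phi_1 = gamma(1):
  phi_hat_1 = gamma(1) / gamma(0) = 5.1429 / 6.8571 = 0.7500.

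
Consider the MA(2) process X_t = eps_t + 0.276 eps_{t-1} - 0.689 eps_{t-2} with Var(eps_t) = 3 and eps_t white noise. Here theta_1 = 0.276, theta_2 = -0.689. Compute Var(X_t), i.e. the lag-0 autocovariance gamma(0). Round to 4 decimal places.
\gamma(0) = 4.6527

For an MA(q) process X_t = eps_t + sum_i theta_i eps_{t-i} with
Var(eps_t) = sigma^2, the variance is
  gamma(0) = sigma^2 * (1 + sum_i theta_i^2).
  sum_i theta_i^2 = (0.276)^2 + (-0.689)^2 = 0.076176 + 0.474721 = 0.550897.
  gamma(0) = 3 * (1 + 0.550897) = 3 * 1.550897 = 4.652691, which rounds to 4.6527.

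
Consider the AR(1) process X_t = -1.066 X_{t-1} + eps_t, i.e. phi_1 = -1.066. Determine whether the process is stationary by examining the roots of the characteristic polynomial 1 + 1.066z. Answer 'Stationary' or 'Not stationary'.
\text{Not stationary}

The AR(p) characteristic polynomial is P(z) = 1 + 1.066z.
Stationarity requires all roots to lie outside the unit circle, i.e. |z| > 1 for every root.
This is linear in z: 1 + (1.066) z = 0  =>  z = -1/(1.066) = -0.938086,  |z| = 0.938086.
Moduli of all roots: 0.9381.
All moduli strictly greater than 1? No.
Verdict: Not stationary.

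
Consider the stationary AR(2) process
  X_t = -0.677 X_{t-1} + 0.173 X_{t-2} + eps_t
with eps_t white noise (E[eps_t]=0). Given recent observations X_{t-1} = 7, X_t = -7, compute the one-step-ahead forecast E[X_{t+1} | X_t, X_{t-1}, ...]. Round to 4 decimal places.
E[X_{t+1} \mid \mathcal F_t] = 5.9500

For an AR(p) model X_t = c + sum_i phi_i X_{t-i} + eps_t, the
one-step-ahead conditional mean is
  E[X_{t+1} | X_t, ...] = c + sum_i phi_i X_{t+1-i}.
Substitute known values:
  E[X_{t+1} | ...] = (-0.677) * (-7) + (0.173) * (7)
                   = 5.9500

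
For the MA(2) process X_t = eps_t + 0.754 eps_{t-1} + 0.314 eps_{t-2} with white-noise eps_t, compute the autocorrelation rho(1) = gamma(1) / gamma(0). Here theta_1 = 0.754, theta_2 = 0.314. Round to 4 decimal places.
\rho(1) = 0.5943

For an MA(q) process with theta_0 = 1, the autocovariance is
  gamma(k) = sigma^2 * sum_{i=0..q-k} theta_i * theta_{i+k},
and rho(k) = gamma(k) / gamma(0). Sigma^2 cancels.
  numerator   = (1)*(0.754) + (0.754)*(0.314) = 0.990756.
  denominator = (1)^2 + (0.754)^2 + (0.314)^2 = 1.667112.
  rho(1) = 0.990756 / 1.667112 = 0.5943.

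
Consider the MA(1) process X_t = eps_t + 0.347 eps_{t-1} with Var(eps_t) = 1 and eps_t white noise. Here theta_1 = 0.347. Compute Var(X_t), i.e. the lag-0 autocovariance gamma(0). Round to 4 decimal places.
\gamma(0) = 1.1204

For an MA(q) process X_t = eps_t + sum_i theta_i eps_{t-i} with
Var(eps_t) = sigma^2, the variance is
  gamma(0) = sigma^2 * (1 + sum_i theta_i^2).
  sum_i theta_i^2 = (0.347)^2 = 0.120409.
  gamma(0) = 1 * (1 + 0.120409) = 1 * 1.120409 = 1.120409, which rounds to 1.1204.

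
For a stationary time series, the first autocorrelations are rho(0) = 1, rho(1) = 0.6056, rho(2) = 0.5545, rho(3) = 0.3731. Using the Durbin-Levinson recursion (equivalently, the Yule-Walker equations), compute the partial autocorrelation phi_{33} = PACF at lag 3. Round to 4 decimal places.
\phi_{33} = -0.0739

The PACF at lag k is phi_{kk}, the last component of the solution
to the Yule-Walker system G_k phi = r_k where
  (G_k)_{ij} = rho(|i - j|), (r_k)_i = rho(i), i,j = 1..k.
Equivalently, Durbin-Levinson gives phi_{kk} iteratively:
  phi_{11} = rho(1)
  phi_{kk} = [rho(k) - sum_{j=1..k-1} phi_{k-1,j} rho(k-j)]
            / [1 - sum_{j=1..k-1} phi_{k-1,j} rho(j)],
  phi_{k,j} = phi_{k-1,j} - phi_{kk} phi_{k-1,k-j},  j = 1..k-1.
Step k = 1:
  phi_11 = rho(1) = 0.6056.
Step k = 2:
  phi_22 = [rho(2) - phi_11 rho(1)] / [1 - phi_11 rho(1)] = [0.5545 - (0.6056)(0.6056)] / [1 - (0.6056)(0.6056)]
         = 0.18774864 / 0.63324864 = 0.296485.
  Update: phi_21 = phi_11 - phi_22 phi_11 = 0.6056 - (0.296485)(0.6056) = 0.426049.
Step k = 3:
  phi_33 = [rho(3) - phi_21 rho(2) - phi_22 rho(1)] / [1 - phi_21 rho(1) - phi_22 rho(2)]
    numerator   = 0.3731 - (0.426049)(0.5545) - (0.296485)(0.6056) = -0.04269528
    denominator = 1 - (0.426049)(0.6056) - (0.296485)(0.5545) = 0.57758401
  phi_33 = -0.04269528 / 0.57758401 = -0.0739.
Therefore phi_{33} = -0.0739.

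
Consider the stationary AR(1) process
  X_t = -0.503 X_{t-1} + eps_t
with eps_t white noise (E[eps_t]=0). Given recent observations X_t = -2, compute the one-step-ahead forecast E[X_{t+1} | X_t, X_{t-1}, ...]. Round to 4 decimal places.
E[X_{t+1} \mid \mathcal F_t] = 1.0060

For an AR(p) model X_t = c + sum_i phi_i X_{t-i} + eps_t, the
one-step-ahead conditional mean is
  E[X_{t+1} | X_t, ...] = c + sum_i phi_i X_{t+1-i}.
Substitute known values:
  E[X_{t+1} | ...] = (-0.503) * (-2)
                   = 1.0060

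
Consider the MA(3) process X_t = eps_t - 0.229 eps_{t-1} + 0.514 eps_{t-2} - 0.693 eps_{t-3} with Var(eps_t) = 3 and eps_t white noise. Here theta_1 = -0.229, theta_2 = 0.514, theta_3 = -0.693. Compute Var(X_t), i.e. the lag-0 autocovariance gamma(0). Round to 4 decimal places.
\gamma(0) = 5.3907

For an MA(q) process X_t = eps_t + sum_i theta_i eps_{t-i} with
Var(eps_t) = sigma^2, the variance is
  gamma(0) = sigma^2 * (1 + sum_i theta_i^2).
  sum_i theta_i^2 = (-0.229)^2 + (0.514)^2 + (-0.693)^2 = 0.052441 + 0.264196 + 0.480249 = 0.796886.
  gamma(0) = 3 * (1 + 0.796886) = 3 * 1.796886 = 5.390658, which rounds to 5.3907.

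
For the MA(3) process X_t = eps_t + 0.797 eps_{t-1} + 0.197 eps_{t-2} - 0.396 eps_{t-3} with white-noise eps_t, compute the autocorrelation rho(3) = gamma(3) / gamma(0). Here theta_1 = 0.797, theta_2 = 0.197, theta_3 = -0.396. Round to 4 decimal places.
\rho(3) = -0.2163

For an MA(q) process with theta_0 = 1, the autocovariance is
  gamma(k) = sigma^2 * sum_{i=0..q-k} theta_i * theta_{i+k},
and rho(k) = gamma(k) / gamma(0). Sigma^2 cancels.
  numerator   = (1)*(-0.396) = -0.396.
  denominator = (1)^2 + (0.797)^2 + (0.197)^2 + (-0.396)^2 = 1.830834.
  rho(3) = -0.396 / 1.830834 = -0.2163.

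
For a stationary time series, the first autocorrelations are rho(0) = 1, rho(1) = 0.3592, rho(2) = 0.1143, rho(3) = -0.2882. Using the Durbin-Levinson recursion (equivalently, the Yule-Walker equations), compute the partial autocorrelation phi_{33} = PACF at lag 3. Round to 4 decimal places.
\phi_{33} = -0.3720

The PACF at lag k is phi_{kk}, the last component of the solution
to the Yule-Walker system G_k phi = r_k where
  (G_k)_{ij} = rho(|i - j|), (r_k)_i = rho(i), i,j = 1..k.
Equivalently, Durbin-Levinson gives phi_{kk} iteratively:
  phi_{11} = rho(1)
  phi_{kk} = [rho(k) - sum_{j=1..k-1} phi_{k-1,j} rho(k-j)]
            / [1 - sum_{j=1..k-1} phi_{k-1,j} rho(j)],
  phi_{k,j} = phi_{k-1,j} - phi_{kk} phi_{k-1,k-j},  j = 1..k-1.
Step k = 1:
  phi_11 = rho(1) = 0.3592.
Step k = 2:
  phi_22 = [rho(2) - phi_11 rho(1)] / [1 - phi_11 rho(1)] = [0.1143 - (0.3592)(0.3592)] / [1 - (0.3592)(0.3592)]
         = -0.01472464 / 0.87097536 = -0.016906.
  Update: phi_21 = phi_11 - phi_22 phi_11 = 0.3592 - (-0.016906)(0.3592) = 0.365273.
Step k = 3:
  phi_33 = [rho(3) - phi_21 rho(2) - phi_22 rho(1)] / [1 - phi_21 rho(1) - phi_22 rho(2)]
    numerator   = -0.2882 - (0.365273)(0.1143) - (-0.016906)(0.3592) = -0.32387805
    denominator = 1 - (0.365273)(0.3592) - (-0.016906)(0.1143) = 0.87072643
  phi_33 = -0.32387805 / 0.87072643 = -0.372.
Therefore phi_{33} = -0.3720.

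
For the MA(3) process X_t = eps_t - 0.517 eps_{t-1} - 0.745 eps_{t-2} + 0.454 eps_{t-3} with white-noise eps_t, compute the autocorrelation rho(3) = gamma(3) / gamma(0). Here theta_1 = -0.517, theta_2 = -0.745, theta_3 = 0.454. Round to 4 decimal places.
\rho(3) = 0.2238

For an MA(q) process with theta_0 = 1, the autocovariance is
  gamma(k) = sigma^2 * sum_{i=0..q-k} theta_i * theta_{i+k},
and rho(k) = gamma(k) / gamma(0). Sigma^2 cancels.
  numerator   = (1)*(0.454) = 0.454.
  denominator = (1)^2 + (-0.517)^2 + (-0.745)^2 + (0.454)^2 = 2.02843.
  rho(3) = 0.454 / 2.02843 = 0.2238.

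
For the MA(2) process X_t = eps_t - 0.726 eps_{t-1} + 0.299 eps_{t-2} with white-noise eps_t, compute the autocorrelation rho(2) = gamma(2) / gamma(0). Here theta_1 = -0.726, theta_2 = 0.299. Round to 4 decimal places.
\rho(2) = 0.1850

For an MA(q) process with theta_0 = 1, the autocovariance is
  gamma(k) = sigma^2 * sum_{i=0..q-k} theta_i * theta_{i+k},
and rho(k) = gamma(k) / gamma(0). Sigma^2 cancels.
  numerator   = (1)*(0.299) = 0.299.
  denominator = (1)^2 + (-0.726)^2 + (0.299)^2 = 1.616477.
  rho(2) = 0.299 / 1.616477 = 0.1850.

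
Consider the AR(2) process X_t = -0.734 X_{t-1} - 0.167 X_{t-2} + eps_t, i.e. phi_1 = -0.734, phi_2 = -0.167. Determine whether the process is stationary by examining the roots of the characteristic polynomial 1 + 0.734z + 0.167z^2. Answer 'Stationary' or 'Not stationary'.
\text{Stationary}

The AR(p) characteristic polynomial is P(z) = 1 + 0.734z + 0.167z^2.
Stationarity requires all roots to lie outside the unit circle, i.e. |z| > 1 for every root.
Set 1 + (0.734) z + (0.167) z^2 = 0, i.e. a z^2 + b z + c = 0 with a = 0.167, b = 0.734, c = 1.
Discriminant D = b^2 - 4ac = (0.734)^2 - 4*(0.167)*1 = 0.538756 - (0.668) = -0.129244.
D < 0, so the roots are the complex-conjugate pair z = (-b +/- i sqrt(-D)) / (2a) = -2.1976 +/- 1.0764i.
For a conjugate pair |z|^2 = z * conj(z) = (product of roots) = c/a = 1/(0.167) = 5.988024, so |z| = sqrt(5.988024) = 2.447 for both roots.
Moduli of all roots: 2.4470, 2.4470.
All moduli strictly greater than 1? Yes.
Verdict: Stationary.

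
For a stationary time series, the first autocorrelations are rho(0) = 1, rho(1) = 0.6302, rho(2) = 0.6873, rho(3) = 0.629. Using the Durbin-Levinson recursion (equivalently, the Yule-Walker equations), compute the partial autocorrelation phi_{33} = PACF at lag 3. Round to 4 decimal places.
\phi_{33} = 0.2181

The PACF at lag k is phi_{kk}, the last component of the solution
to the Yule-Walker system G_k phi = r_k where
  (G_k)_{ij} = rho(|i - j|), (r_k)_i = rho(i), i,j = 1..k.
Equivalently, Durbin-Levinson gives phi_{kk} iteratively:
  phi_{11} = rho(1)
  phi_{kk} = [rho(k) - sum_{j=1..k-1} phi_{k-1,j} rho(k-j)]
            / [1 - sum_{j=1..k-1} phi_{k-1,j} rho(j)],
  phi_{k,j} = phi_{k-1,j} - phi_{kk} phi_{k-1,k-j},  j = 1..k-1.
Step k = 1:
  phi_11 = rho(1) = 0.6302.
Step k = 2:
  phi_22 = [rho(2) - phi_11 rho(1)] / [1 - phi_11 rho(1)] = [0.6873 - (0.6302)(0.6302)] / [1 - (0.6302)(0.6302)]
         = 0.29014796 / 0.60284796 = 0.481295.
  Update: phi_21 = phi_11 - phi_22 phi_11 = 0.6302 - (0.481295)(0.6302) = 0.326888.
Step k = 3:
  phi_33 = [rho(3) - phi_21 rho(2) - phi_22 rho(1)] / [1 - phi_21 rho(1) - phi_22 rho(2)]
    numerator   = 0.629 - (0.326888)(0.6873) - (0.481295)(0.6302) = 0.10101776
    denominator = 1 - (0.326888)(0.6302) - (0.481295)(0.6873) = 0.46320108
  phi_33 = 0.10101776 / 0.46320108 = 0.2181.
Therefore phi_{33} = 0.2181.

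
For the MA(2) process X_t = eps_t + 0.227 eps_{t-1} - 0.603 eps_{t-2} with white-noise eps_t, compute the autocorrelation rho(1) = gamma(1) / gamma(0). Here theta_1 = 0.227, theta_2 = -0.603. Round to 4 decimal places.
\rho(1) = 0.0637

For an MA(q) process with theta_0 = 1, the autocovariance is
  gamma(k) = sigma^2 * sum_{i=0..q-k} theta_i * theta_{i+k},
and rho(k) = gamma(k) / gamma(0). Sigma^2 cancels.
  numerator   = (1)*(0.227) + (0.227)*(-0.603) = 0.090119.
  denominator = (1)^2 + (0.227)^2 + (-0.603)^2 = 1.415138.
  rho(1) = 0.090119 / 1.415138 = 0.0637.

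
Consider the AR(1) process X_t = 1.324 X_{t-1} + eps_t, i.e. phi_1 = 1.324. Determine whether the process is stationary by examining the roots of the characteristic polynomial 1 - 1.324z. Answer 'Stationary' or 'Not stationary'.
\text{Not stationary}

The AR(p) characteristic polynomial is P(z) = 1 - 1.324z.
Stationarity requires all roots to lie outside the unit circle, i.e. |z| > 1 for every root.
This is linear in z: 1 + (-1.324) z = 0  =>  z = -1/(-1.324) = 0.755287,  |z| = 0.755287.
Moduli of all roots: 0.7553.
All moduli strictly greater than 1? No.
Verdict: Not stationary.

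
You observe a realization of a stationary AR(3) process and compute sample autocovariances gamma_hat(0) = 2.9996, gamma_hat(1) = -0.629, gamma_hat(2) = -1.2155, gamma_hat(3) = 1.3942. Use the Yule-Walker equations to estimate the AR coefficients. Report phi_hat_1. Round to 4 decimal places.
\hat\phi_{1} = -0.1560

The Yule-Walker equations for an AR(p) process read, in matrix form,
  Gamma_p phi = r_p,   with   (Gamma_p)_{ij} = gamma(|i - j|),
                       (r_p)_i = gamma(i),   i,j = 1..p.
Substitute the sample gammas (Toeplitz matrix and right-hand side of size 3):
  Gamma_p = [[2.9996, -0.629, -1.2155], [-0.629, 2.9996, -0.629], [-1.2155, -0.629, 2.9996]]
  r_p     = [-0.629, -1.2155, 1.3942]
Written out (R1..R3):
  (R1) 2.9996 phi_1 - 0.629 phi_2 - 1.2155 phi_3 = -0.629
  (R2) -0.629 phi_1 + 2.9996 phi_2 - 0.629 phi_3 = -1.2155
  (R3) -1.2155 phi_1 - 0.629 phi_2 + 2.9996 phi_3 = 1.3942
Gaussian elimination:
  R2 <- R2 - (-0.629/2.9996) R1 = R2 - (-0.209695) R1:  2.867702 phi_2 - 0.883884 phi_3 = -1.347398
  R3 <- R3 - (-1.2155/2.9996) R1 = R3 - (-0.405221) R1:  -0.883884 phi_2 + 2.507054 phi_3 = 1.139316
  R3 <- R3 - (-0.883884/2.867702) R2 = R3 - (-0.30822) R2:  2.234623 phi_3 = 0.724021
Back-substitution:
  phi_hat_3 = 0.724021 / 2.234623 = 0.324001
  phi_hat_2 = (-1.347398 - (-0.883884)(0.324001)) / 2.867702 = -0.369989
  phi_hat_1 = (-0.629 - (-0.629)(-0.369989) - (-1.2155)(0.324001)) / 2.9996 = -0.155987
So phi_hat = [-0.1560, -0.3700, 0.3240].
Therefore phi_hat_1 = -0.1560.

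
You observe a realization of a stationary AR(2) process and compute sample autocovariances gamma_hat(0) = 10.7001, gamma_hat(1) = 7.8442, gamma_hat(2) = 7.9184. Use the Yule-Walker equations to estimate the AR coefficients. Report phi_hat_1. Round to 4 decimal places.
\hat\phi_{1} = 0.4120

The Yule-Walker equations for an AR(p) process read, in matrix form,
  Gamma_p phi = r_p,   with   (Gamma_p)_{ij} = gamma(|i - j|),
                       (r_p)_i = gamma(i),   i,j = 1..p.
Substitute the sample gammas (Toeplitz matrix and right-hand side of size 2):
  Gamma_p = [[10.7001, 7.8442], [7.8442, 10.7001]]
  r_p     = [7.8442, 7.9184]
Written out:
  10.7001 phi_1 + 7.8442 phi_2 = 7.8442
  7.8442 phi_1 + 10.7001 phi_2 = 7.9184
Solve by Cramer's rule:
  det = gamma(0)^2 - gamma(1)^2 = (10.7001)^2 - (7.8442)^2 = 114.49214001 - 61.53147364 = 52.96066637
  phi_hat_1 = [gamma(1) gamma(0) - gamma(1) gamma(2)] / det = [(7.8442)(10.7001) - (7.8442)(7.9184)] / 52.96066637 = 21.82021114 / 52.96066637 = 0.412
  phi_hat_2 = [gamma(0) gamma(2) - gamma(1)^2] / det = [(10.7001)(7.9184) - (7.8442)^2] / 52.96066637 = 23.1961982 / 52.96066637 = 0.438
So phi_hat = [0.4120, 0.4380].
Therefore phi_hat_1 = 0.4120.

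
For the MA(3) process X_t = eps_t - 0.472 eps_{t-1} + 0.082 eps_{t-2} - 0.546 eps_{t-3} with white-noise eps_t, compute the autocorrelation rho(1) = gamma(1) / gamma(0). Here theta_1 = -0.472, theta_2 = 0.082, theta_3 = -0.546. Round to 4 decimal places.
\rho(1) = -0.3636

For an MA(q) process with theta_0 = 1, the autocovariance is
  gamma(k) = sigma^2 * sum_{i=0..q-k} theta_i * theta_{i+k},
and rho(k) = gamma(k) / gamma(0). Sigma^2 cancels.
  numerator   = (1)*(-0.472) + (-0.472)*(0.082) + (0.082)*(-0.546) = -0.555476.
  denominator = (1)^2 + (-0.472)^2 + (0.082)^2 + (-0.546)^2 = 1.527624.
  rho(1) = -0.555476 / 1.527624 = -0.3636.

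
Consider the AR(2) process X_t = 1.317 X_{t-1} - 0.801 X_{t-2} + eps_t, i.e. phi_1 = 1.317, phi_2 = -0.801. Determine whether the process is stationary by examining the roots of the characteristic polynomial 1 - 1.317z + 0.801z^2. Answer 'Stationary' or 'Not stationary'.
\text{Stationary}

The AR(p) characteristic polynomial is P(z) = 1 - 1.317z + 0.801z^2.
Stationarity requires all roots to lie outside the unit circle, i.e. |z| > 1 for every root.
Set 1 + (-1.317) z + (0.801) z^2 = 0, i.e. a z^2 + b z + c = 0 with a = 0.801, b = -1.317, c = 1.
Discriminant D = b^2 - 4ac = (-1.317)^2 - 4*(0.801)*1 = 1.734489 - (3.204) = -1.469511.
D < 0, so the roots are the complex-conjugate pair z = (-b +/- i sqrt(-D)) / (2a) = 0.8221 +/- 0.7567i.
For a conjugate pair |z|^2 = z * conj(z) = (product of roots) = c/a = 1/(0.801) = 1.248439, so |z| = sqrt(1.248439) = 1.1173 for both roots.
Moduli of all roots: 1.1173, 1.1173.
All moduli strictly greater than 1? Yes.
Verdict: Stationary.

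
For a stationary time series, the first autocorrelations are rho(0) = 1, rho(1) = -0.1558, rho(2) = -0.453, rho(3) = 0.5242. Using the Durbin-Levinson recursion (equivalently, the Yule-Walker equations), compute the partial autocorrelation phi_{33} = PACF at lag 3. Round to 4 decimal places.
\phi_{33} = 0.4619

The PACF at lag k is phi_{kk}, the last component of the solution
to the Yule-Walker system G_k phi = r_k where
  (G_k)_{ij} = rho(|i - j|), (r_k)_i = rho(i), i,j = 1..k.
Equivalently, Durbin-Levinson gives phi_{kk} iteratively:
  phi_{11} = rho(1)
  phi_{kk} = [rho(k) - sum_{j=1..k-1} phi_{k-1,j} rho(k-j)]
            / [1 - sum_{j=1..k-1} phi_{k-1,j} rho(j)],
  phi_{k,j} = phi_{k-1,j} - phi_{kk} phi_{k-1,k-j},  j = 1..k-1.
Step k = 1:
  phi_11 = rho(1) = -0.1558.
Step k = 2:
  phi_22 = [rho(2) - phi_11 rho(1)] / [1 - phi_11 rho(1)] = [-0.453 - (-0.1558)(-0.1558)] / [1 - (-0.1558)(-0.1558)]
         = -0.47727364 / 0.97572636 = -0.489147.
  Update: phi_21 = phi_11 - phi_22 phi_11 = -0.1558 - (-0.489147)(-0.1558) = -0.232009.
Step k = 3:
  phi_33 = [rho(3) - phi_21 rho(2) - phi_22 rho(1)] / [1 - phi_21 rho(1) - phi_22 rho(2)]
    numerator   = 0.5242 - (-0.232009)(-0.453) - (-0.489147)(-0.1558) = 0.34289077
    denominator = 1 - (-0.232009)(-0.1558) - (-0.489147)(-0.453) = 0.74226938
  phi_33 = 0.34289077 / 0.74226938 = 0.4619.
Therefore phi_{33} = 0.4619.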